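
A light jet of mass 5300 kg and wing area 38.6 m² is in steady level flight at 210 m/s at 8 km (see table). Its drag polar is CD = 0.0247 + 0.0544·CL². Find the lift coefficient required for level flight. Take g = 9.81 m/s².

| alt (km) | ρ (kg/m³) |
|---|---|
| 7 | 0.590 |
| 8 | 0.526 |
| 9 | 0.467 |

At 8 km, from the table: ρ = 0.526 kg/m³.
Weight W = mg = 5300 × 9.81 = 51993 N; in level flight L = W.
Dynamic pressure q = 0.5 × 0.526 × 210² = 11600 Pa.
Required CL = L/(qS) = 51993/(11600·38.6) = 0.1161.

CL = 0.116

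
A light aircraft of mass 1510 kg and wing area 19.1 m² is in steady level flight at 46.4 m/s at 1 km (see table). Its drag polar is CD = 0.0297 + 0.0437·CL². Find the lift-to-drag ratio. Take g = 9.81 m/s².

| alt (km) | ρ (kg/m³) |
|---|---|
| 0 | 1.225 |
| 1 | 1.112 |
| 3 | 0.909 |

L/D = 13.5

At 1 km, from the table: ρ = 1.112 kg/m³.
In steady level flight, lift balances weight: W = mg = 1510 × 9.81 = 14813 N.
q = ½ρv² = ½ × 1.112 × 46.4² = 1197 Pa.
CL = 2W/(ρv²S) = 2×14813/(1.112×46.4²×19.1) = 0.6479.
CD = 0.0297 + 0.0437 × 0.6479² = 0.04804.
L/D = CL/CD = 0.6479 / 0.04804 = 13.5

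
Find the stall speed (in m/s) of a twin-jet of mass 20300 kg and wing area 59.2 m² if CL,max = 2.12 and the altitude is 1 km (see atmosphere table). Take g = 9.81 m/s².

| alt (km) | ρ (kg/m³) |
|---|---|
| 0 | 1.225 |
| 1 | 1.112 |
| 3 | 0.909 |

V_stall = 53.4 m/s

At 1 km, from the table: ρ = 1.112 kg/m³.
Weight W = mg = 20300 × 9.81 = 1.991×10^5 N.
From L = ½ρV²S·CL,max = W: V_stall = √(2W/(ρSCL,max)) = √(2·1.991×10^5/(1.112·59.2·2.12))
V_stall = √2854 = 53.4 m/s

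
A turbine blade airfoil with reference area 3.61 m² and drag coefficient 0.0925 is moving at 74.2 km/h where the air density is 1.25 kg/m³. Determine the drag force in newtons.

D = 88.7 N

Convert speed: v = 74.2 km/h ÷ 3.6 = 20.61 m/s.
D = ½ρv²S·CD = ½ × 1.25 × 20.61² × 3.61 × 0.0925 = 88.7 N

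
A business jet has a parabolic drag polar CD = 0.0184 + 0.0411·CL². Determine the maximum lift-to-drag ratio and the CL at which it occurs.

(L/D)max = 18.2, at CL = 0.669

For CD = CD0 + K·CL², (L/D)max occurs at CL* = √(CD0/K) and equals 1/(2√(K·CD0)).
(L/D)max = 1/(2√(0.0411 × 0.0184)) = 1/(2 × 0.0275) = 18.2
CL* = √(0.0184/0.0411) = 0.669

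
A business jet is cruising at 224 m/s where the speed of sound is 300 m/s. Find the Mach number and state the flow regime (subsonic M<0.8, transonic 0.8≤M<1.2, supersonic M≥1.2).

M = v/a = 224 / 300 = 0.747
M = 0.747 → subsonic.

M = 0.747 (subsonic)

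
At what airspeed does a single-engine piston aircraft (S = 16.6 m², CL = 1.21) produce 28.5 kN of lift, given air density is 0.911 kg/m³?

L = ½ρv²S·CL ⇒ v = √(2L/(ρ·S·CL))
v = √(2 × 28500 / (0.911 × 16.6 × 1.21)) = √3115 = 55.8 m/s

v = 55.8 m/s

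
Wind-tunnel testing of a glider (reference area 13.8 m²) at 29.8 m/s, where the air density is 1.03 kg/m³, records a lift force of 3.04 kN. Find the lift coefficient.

From L = ½ρv²S·CL, rearranging gives CL = 2L/(ρv²S).
CL = 2 × 3040 / (1.03 × 29.8² × 13.8) = 0.482

CL = 0.482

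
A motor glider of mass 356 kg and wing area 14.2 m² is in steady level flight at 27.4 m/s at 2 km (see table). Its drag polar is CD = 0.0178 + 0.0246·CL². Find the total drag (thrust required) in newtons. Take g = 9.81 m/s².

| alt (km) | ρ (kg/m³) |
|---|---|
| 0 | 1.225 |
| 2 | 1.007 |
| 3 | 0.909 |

D = 151 N

At 2 km, from the table: ρ = 1.007 kg/m³.
In steady level flight, lift balances weight: W = mg = 356 × 9.81 = 3492.4 N.
q = ½ρv² = ½ × 1.007 × 27.4² = 378 Pa.
CL = 2W/(ρv²S) = 2×3492.4/(1.007×27.4²×14.2) = 0.6506.
CD = 0.0178 + 0.0246 × 0.6506² = 0.02821.
D = q·S·CD = 378 × 14.2 × 0.02821 = 151.4 N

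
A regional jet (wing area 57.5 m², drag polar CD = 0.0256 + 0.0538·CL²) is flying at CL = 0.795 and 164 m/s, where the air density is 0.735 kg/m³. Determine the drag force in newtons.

D = 33900 N

CD = 0.0256 + 0.0538 × 0.795² = 0.0596
D = ½ρv²S·CD = ½ × 0.735 × 164² × 57.5 × 0.0596 = 33900 N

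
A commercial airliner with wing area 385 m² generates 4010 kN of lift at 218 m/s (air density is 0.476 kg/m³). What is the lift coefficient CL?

CL = 0.921

From L = ½ρv²S·CL, rearranging gives CL = 2L/(ρv²S).
CL = 2 × 4.01×10^6 / (0.476 × 218² × 385) = 0.921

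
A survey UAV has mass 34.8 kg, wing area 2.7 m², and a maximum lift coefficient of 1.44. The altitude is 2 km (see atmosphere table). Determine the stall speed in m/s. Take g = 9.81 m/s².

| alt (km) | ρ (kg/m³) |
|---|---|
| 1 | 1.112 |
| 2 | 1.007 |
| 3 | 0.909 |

V_stall = 13.2 m/s

At 2 km, from the table: ρ = 1.007 kg/m³.
Stall occurs when L = W at CL,max. W = mg = 34.8 × 9.81 = 341.4 N.
V_stall = √(2W/(ρ·S·CL,max)) = √(2 × 341.4 / (1.007 × 2.7 × 1.44))
V_stall = √174.4 = 13.2 m/s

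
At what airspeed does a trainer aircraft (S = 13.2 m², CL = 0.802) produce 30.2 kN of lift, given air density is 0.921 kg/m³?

v = 78.7 m/s

L = ½ρv²S·CL ⇒ v = √(2L/(ρ·S·CL))
v = √(2 × 30200 / (0.921 × 13.2 × 0.802)) = √6195 = 78.7 m/s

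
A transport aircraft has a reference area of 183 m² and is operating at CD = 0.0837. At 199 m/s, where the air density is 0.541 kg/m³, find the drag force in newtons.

Dynamic pressure q = ½ρv² = ½ × 0.541 × 199² = 10710 Pa.
D = q·S·CD = 10710 × 183 × 0.0837 = 1.64×10^5 N ≈ 164 kN

D = 1.64×10^5 N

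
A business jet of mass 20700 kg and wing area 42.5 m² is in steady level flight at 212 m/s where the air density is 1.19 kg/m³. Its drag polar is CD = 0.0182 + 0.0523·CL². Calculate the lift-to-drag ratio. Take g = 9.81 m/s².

Weight W = mg = 20700 × 9.81 = 2.0307×10^5 N; in level flight L = W.
q = ½ρv² = ½ × 1.19 × 212² = 26740 Pa.
CL = 2W/(ρv²S) = 2×2.0307×10^5/(1.19×212²×42.5) = 0.1787.
CD = 0.0182 + 0.0523 × 0.1787² = 0.01987.
L/D = CL/CD = 0.1787 / 0.01987 = 8.99

L/D = 8.99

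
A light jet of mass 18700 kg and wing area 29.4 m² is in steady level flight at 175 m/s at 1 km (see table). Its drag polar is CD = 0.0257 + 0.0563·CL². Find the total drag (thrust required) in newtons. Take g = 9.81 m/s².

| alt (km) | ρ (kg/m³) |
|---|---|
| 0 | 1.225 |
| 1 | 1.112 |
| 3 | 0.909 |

D = 16700 N

At 1 km, from the table: ρ = 1.112 kg/m³.
In steady level flight, lift balances weight: W = mg = 18700 × 9.81 = 1.8345×10^5 N.
q = ½ρv² = ½ × 1.112 × 175² = 17030 Pa.
CL = 2W/(ρv²S) = 2×1.8345×10^5/(1.112×175²×29.4) = 0.3664.
CD = 0.0257 + 0.0563 × 0.3664² = 0.03326.
D = q·S·CD = 17030 × 29.4 × 0.03326 = 16650 N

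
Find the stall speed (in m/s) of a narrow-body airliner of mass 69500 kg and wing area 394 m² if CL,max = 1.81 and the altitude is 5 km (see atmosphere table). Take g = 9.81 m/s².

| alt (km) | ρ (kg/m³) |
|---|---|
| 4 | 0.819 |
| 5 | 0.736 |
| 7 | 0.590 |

V_stall = 51 m/s

At 5 km, from the table: ρ = 0.736 kg/m³.
Stall occurs when L = W at CL,max. W = mg = 69500 × 9.81 = 6.818×10^5 N.
From L = ½ρV²S·CL,max = W: V_stall = √(2W/(ρSCL,max)) = √(2·6.818×10^5/(0.736·394·1.81))
V_stall = √2598 = 51 m/s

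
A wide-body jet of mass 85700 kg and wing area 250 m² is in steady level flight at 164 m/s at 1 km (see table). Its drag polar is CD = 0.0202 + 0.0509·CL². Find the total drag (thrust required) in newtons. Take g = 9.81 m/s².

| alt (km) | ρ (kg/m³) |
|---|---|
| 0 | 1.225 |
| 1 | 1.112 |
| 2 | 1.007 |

D = 85100 N

At 1 km, from the table: ρ = 1.112 kg/m³.
Level flight ⇒ L = W = m·g = 85700 × 9.81 = 8.4072×10^5 N.
q = ½ρv² = ½ × 1.112 × 164² = 14950 Pa.
CL = 2W/(ρv²S) = 2×8.4072×10^5/(1.112×164²×250) = 0.2249.
CD = 0.0202 + 0.0509 × 0.2249² = 0.02277.
D = q·S·CD = 14950 × 250 × 0.02277 = 85140 N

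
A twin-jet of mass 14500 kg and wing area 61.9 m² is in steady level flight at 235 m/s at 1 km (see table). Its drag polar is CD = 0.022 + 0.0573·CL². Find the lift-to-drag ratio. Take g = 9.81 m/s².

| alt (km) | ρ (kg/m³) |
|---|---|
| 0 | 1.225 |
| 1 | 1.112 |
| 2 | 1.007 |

At 1 km, from the table: ρ = 1.112 kg/m³.
In steady level flight, lift balances weight: W = mg = 14500 × 9.81 = 1.4224×10^5 N.
Dynamic pressure q = 0.5 × 1.112 × 235² = 30710 Pa.
CL = W/(q·S) = 1.4224×10^5 / (30710 × 61.9) = 0.07484.
CD = 0.022 + 0.0573 × 0.07484² = 0.02232.
L/D = CL/CD = 0.07484 / 0.02232 = 3.35

L/D = 3.35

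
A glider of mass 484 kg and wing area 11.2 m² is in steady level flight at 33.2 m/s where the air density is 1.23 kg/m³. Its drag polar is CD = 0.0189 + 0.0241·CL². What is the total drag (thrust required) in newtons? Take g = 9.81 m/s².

D = 215 N

Level flight ⇒ L = W = m·g = 484 × 9.81 = 4748 N.
q = ½ρv² = ½ × 1.23 × 33.2² = 677.9 Pa.
CL = W/(q·S) = 4748 / (677.9 × 11.2) = 0.6254.
CD = 0.0189 + 0.0241 × 0.6254² = 0.02833.
D = q·S·CD = 677.9 × 11.2 × 0.02833 = 215.1 N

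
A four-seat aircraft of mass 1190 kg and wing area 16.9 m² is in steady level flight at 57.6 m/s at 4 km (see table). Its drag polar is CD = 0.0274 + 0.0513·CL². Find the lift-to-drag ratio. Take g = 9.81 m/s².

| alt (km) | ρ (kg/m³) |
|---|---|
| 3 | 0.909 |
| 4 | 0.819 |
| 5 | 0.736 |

At 4 km, from the table: ρ = 0.819 kg/m³.
Weight W = mg = 1190 × 9.81 = 11674 N; in level flight L = W.
q = ½ρv² = ½ × 0.819 × 57.6² = 1359 Pa.
CL = 2W/(ρv²S) = 2×11674/(0.819×57.6²×16.9) = 0.5084.
CD = 0.0274 + 0.0513 × 0.5084² = 0.04066.
L/D = CL/CD = 0.5084 / 0.04066 = 12.5

L/D = 12.5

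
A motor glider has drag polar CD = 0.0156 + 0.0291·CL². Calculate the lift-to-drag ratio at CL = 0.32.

L/D = 17.2

CD = 0.0156 + 0.0291 × 0.32² = 0.01858
L/D = CL/CD = 0.32 / 0.01858 = 17.2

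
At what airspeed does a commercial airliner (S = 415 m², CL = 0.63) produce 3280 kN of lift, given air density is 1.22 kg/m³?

L = ½ρv²S·CL ⇒ v = √(2L/(ρ·S·CL))
v = √(2 × 3.28×10^6 / (1.22 × 415 × 0.63)) = √20570 = 143 m/s

v = 143 m/s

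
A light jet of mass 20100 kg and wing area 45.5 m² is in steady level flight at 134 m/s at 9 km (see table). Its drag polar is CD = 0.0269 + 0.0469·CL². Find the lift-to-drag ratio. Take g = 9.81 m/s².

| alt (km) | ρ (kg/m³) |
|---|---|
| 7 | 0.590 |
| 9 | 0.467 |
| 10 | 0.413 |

At 9 km, from the table: ρ = 0.467 kg/m³.
Weight W = mg = 20100 × 9.81 = 1.9718×10^5 N; in level flight L = W.
Dynamic pressure q = 0.5 × 0.467 × 134² = 4193 Pa.
CL = W/(q·S) = 1.9718×10^5 / (4193 × 45.5) = 1.034.
CD = 0.0269 + 0.0469 × 1.034² = 0.07701.
L/D = CL/CD = 1.034 / 0.07701 = 13.4

L/D = 13.4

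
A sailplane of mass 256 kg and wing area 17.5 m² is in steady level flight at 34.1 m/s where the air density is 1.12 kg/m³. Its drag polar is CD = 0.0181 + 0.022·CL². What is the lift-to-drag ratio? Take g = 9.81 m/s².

Level flight ⇒ L = W = m·g = 256 × 9.81 = 2511.4 N.
q = ½ρv² = ½ × 1.12 × 34.1² = 651.2 Pa.
Required CL = L/(qS) = 2511.4/(651.2·17.5) = 0.2204.
CD = 0.0181 + 0.022 × 0.2204² = 0.01917.
L/D = CL/CD = 0.2204 / 0.01917 = 11.5

L/D = 11.5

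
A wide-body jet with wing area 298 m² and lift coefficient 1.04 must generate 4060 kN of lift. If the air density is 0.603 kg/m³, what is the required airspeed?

L = ½ρv²S·CL ⇒ v = √(2L/(ρ·S·CL))
v = √(2 × 4.06×10^6 / (0.603 × 298 × 1.04)) = √43450 = 208 m/s

v = 208 m/s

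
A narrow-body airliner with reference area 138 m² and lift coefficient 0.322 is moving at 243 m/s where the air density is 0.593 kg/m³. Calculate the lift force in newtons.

Dynamic pressure q = ½ρv² = ½ × 0.593 × 243² = 17510 Pa.
L = q·S·CL = 17510 × 138 × 0.322 = 7.78×10^5 N ≈ 778 kN

L = 7.78×10^5 N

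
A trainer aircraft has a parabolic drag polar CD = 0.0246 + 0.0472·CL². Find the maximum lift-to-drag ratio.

For CD = CD0 + K·CL², (L/D)max occurs at CL* = √(CD0/K) and equals 1/(2√(K·CD0)).
(L/D)max = 1/(2√(0.0472 × 0.0246)) = 1/(2 × 0.03408) = 14.7

(L/D)max = 14.7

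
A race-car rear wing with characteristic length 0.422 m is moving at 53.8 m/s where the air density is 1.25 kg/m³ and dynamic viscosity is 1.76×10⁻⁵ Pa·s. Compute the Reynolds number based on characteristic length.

Re = 1.61×10^6

Re = ρ·v·c/μ = 1.25 × 53.8 × 0.422 / (1.76×10⁻⁵) = 1.61×10^6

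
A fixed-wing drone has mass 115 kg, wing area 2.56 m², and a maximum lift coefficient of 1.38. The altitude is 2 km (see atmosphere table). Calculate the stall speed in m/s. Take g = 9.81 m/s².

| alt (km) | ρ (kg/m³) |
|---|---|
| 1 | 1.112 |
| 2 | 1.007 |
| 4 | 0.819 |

V_stall = 25.2 m/s

At 2 km, from the table: ρ = 1.007 kg/m³.
At stall, lift equals weight: L = W = m·g = 115 × 9.81 = 1128 N.
V_stall = √(2W/(ρ·S·CL,max)) = √(2 × 1128 / (1.007 × 2.56 × 1.38))
V_stall = √634.2 = 25.2 m/s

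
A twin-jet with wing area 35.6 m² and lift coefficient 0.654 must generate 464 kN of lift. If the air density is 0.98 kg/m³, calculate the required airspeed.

L = ½ρv²S·CL ⇒ v = √(2L/(ρ·S·CL))
v = √(2 × 4.64×10^5 / (0.98 × 35.6 × 0.654)) = √40670 = 202 m/s

v = 202 m/s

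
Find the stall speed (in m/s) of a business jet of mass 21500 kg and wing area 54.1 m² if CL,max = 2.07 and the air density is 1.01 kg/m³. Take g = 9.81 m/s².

Stall occurs when L = W at CL,max. W = mg = 21500 × 9.81 = 2.109×10^5 N.
From L = ½ρV²S·CL,max = W: V_stall = √(2W/(ρSCL,max)) = √(2·2.109×10^5/(1.01·54.1·2.07))
V_stall = √3729 = 61.1 m/s

V_stall = 61.1 m/s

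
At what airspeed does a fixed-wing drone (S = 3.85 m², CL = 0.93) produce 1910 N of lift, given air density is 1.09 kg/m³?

L = ½ρv²S·CL ⇒ v = √(2L/(ρ·S·CL))
v = √(2 × 1910 / (1.09 × 3.85 × 0.93)) = √978.8 = 31.3 m/s

v = 31.3 m/s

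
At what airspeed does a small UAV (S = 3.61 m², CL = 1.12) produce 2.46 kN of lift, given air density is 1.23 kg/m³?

v = 31.5 m/s

L = ½ρv²S·CL ⇒ v = √(2L/(ρ·S·CL))
v = √(2 × 2460 / (1.23 × 3.61 × 1.12)) = √989.3 = 31.5 m/s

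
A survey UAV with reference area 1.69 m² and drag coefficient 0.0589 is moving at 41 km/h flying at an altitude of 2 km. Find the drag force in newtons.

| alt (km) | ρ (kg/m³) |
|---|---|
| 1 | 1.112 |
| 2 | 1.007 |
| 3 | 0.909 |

At 2 km, from the table: ρ = 1.007 kg/m³.
Convert speed: v = 41 km/h ÷ 3.6 = 11.39 m/s.
D = ½ρv²S·CD = ½ × 1.007 × 11.39² × 1.69 × 0.0589 = 6.5 N

D = 6.5 N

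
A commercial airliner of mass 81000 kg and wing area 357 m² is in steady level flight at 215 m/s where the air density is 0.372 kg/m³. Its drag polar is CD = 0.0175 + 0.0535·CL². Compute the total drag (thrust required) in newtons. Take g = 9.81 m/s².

Weight W = mg = 81000 × 9.81 = 7.9461×10^5 N; in level flight L = W.
q = ½ρv² = ½ × 0.372 × 215² = 8598 Pa.
Required CL = L/(qS) = 7.9461×10^5/(8598·357) = 0.2589.
CD = 0.0175 + 0.0535 × 0.2589² = 0.02109.
D = q·S·CD = 8598 × 357 × 0.02109 = 64720 N

D = 64700 N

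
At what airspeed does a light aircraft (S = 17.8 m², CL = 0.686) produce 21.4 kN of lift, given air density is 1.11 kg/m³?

v = 56.2 m/s

L = ½ρv²S·CL ⇒ v = √(2L/(ρ·S·CL))
v = √(2 × 21400 / (1.11 × 17.8 × 0.686)) = √3158 = 56.2 m/s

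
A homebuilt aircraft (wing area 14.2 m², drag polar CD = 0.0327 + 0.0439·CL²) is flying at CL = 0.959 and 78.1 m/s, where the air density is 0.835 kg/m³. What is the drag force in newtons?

D = 2640 N

CD = 0.0327 + 0.0439 × 0.959² = 0.07307
D = ½ρv²S·CD = ½ × 0.835 × 78.1² × 14.2 × 0.07307 = 2640 N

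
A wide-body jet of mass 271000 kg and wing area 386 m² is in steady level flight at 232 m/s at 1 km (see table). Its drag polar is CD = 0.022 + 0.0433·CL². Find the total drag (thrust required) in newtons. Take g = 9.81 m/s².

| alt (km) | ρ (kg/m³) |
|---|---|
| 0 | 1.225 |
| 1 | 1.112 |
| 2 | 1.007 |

At 1 km, from the table: ρ = 1.112 kg/m³.
Weight W = mg = 271000 × 9.81 = 2.6585×10^6 N; in level flight L = W.
Dynamic pressure q = 0.5 × 1.112 × 232² = 29930 Pa.
CL = 2W/(ρv²S) = 2×2.6585×10^6/(1.112×232²×386) = 0.2301.
CD = 0.022 + 0.0433 × 0.2301² = 0.02429.
D = q·S·CD = 29930 × 386 × 0.02429 = 2.806×10^5 N

D = 2.81×10^5 N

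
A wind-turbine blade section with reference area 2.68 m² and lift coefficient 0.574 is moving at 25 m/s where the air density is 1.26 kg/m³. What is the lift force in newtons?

L = 606 N

Dynamic pressure q = ½ρv² = ½ × 1.26 × 25² = 393.8 Pa.
L = q·S·CL = 393.8 × 2.68 × 0.574 = 606 N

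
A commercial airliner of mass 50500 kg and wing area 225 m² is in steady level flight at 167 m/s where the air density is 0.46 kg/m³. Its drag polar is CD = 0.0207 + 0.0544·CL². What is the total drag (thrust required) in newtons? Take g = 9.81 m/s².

D = 39100 N

Weight W = mg = 50500 × 9.81 = 4.954×10^5 N; in level flight L = W.
Dynamic pressure q = 0.5 × 0.46 × 167² = 6414 Pa.
CL = W/(q·S) = 4.954×10^5 / (6414 × 225) = 0.3433.
CD = 0.0207 + 0.0544 × 0.3433² = 0.02711.
D = q·S·CD = 6414 × 225 × 0.02711 = 39130 N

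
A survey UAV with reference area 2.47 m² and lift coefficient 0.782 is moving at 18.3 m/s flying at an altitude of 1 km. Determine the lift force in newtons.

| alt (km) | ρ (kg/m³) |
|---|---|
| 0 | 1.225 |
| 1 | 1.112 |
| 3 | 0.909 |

L = 360 N

At 1 km, from the table: ρ = 1.112 kg/m³.
L = ½ρv²S·CL = ½ × 1.112 × 18.3² × 2.47 × 0.782 = 360 N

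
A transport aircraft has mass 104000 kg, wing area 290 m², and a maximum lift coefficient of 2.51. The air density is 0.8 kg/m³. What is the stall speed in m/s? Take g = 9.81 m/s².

V_stall = 59.2 m/s

At stall, lift equals weight: L = W = m·g = 104000 × 9.81 = 1.02×10^6 N.
From L = ½ρV²S·CL,max = W: V_stall = √(2W/(ρSCL,max)) = √(2·1.02×10^6/(0.8·290·2.51))
V_stall = √3504 = 59.2 m/s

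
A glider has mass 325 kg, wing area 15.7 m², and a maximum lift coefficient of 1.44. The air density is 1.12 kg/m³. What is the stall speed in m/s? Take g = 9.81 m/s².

Stall occurs when L = W at CL,max. W = mg = 325 × 9.81 = 3188 N.
V_stall = √(2W/(ρ·S·CL,max)) = √(2 × 3188 / (1.12 × 15.7 × 1.44))
V_stall = √251.8 = 15.9 m/s

V_stall = 15.9 m/s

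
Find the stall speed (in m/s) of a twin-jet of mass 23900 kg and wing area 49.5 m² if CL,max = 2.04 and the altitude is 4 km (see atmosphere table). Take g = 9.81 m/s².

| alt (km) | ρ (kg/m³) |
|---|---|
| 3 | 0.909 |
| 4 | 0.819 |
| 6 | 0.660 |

At 4 km, from the table: ρ = 0.819 kg/m³.
At stall, lift equals weight: L = W = m·g = 23900 × 9.81 = 2.345×10^5 N.
From L = ½ρV²S·CL,max = W: V_stall = √(2W/(ρSCL,max)) = √(2·2.345×10^5/(0.819·49.5·2.04))
V_stall = √5670 = 75.3 m/s

V_stall = 75.3 m/s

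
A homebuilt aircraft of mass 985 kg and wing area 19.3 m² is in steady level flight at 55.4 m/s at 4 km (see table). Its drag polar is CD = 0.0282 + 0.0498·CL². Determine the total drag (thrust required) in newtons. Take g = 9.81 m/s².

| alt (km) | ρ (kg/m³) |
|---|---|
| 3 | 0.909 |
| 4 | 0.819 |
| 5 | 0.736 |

D = 876 N

At 4 km, from the table: ρ = 0.819 kg/m³.
Level flight ⇒ L = W = m·g = 985 × 9.81 = 9662.9 N.
q = ½ρv² = ½ × 0.819 × 55.4² = 1257 Pa.
CL = W/(q·S) = 9662.9 / (1257 × 19.3) = 0.3984.
CD = 0.0282 + 0.0498 × 0.3984² = 0.0361.
D = q·S·CD = 1257 × 19.3 × 0.0361 = 875.7 N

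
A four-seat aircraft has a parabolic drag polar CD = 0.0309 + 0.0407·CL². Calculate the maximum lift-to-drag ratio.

For CD = CD0 + K·CL², (L/D)max occurs at CL* = √(CD0/K) and equals 1/(2√(K·CD0)).
(L/D)max = 1/(2√(0.0407 × 0.0309)) = 1/(2 × 0.03546) = 14.1

(L/D)max = 14.1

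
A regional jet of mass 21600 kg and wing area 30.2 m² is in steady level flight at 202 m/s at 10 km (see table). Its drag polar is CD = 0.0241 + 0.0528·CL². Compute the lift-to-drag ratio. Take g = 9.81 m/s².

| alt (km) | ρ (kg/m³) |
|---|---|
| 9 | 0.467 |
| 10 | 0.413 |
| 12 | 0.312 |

At 10 km, from the table: ρ = 0.413 kg/m³.
In steady level flight, lift balances weight: W = mg = 21600 × 9.81 = 2.119×10^5 N.
q = ½ρv² = ½ × 0.413 × 202² = 8426 Pa.
CL = W/(q·S) = 2.119×10^5 / (8426 × 30.2) = 0.8327.
CD = 0.0241 + 0.0528 × 0.8327² = 0.06071.
L/D = CL/CD = 0.8327 / 0.06071 = 13.7

L/D = 13.7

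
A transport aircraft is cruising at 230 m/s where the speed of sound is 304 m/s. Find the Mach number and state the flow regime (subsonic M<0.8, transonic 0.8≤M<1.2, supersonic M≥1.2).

M = 0.757 (subsonic)

M = v/a = 230 / 304 = 0.757
M = 0.757 → subsonic.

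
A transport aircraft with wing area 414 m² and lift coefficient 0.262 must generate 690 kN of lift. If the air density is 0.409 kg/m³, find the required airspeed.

L = ½ρv²S·CL ⇒ v = √(2L/(ρ·S·CL))
v = √(2 × 6.9×10^5 / (0.409 × 414 × 0.262)) = √31110 = 176 m/s

v = 176 m/s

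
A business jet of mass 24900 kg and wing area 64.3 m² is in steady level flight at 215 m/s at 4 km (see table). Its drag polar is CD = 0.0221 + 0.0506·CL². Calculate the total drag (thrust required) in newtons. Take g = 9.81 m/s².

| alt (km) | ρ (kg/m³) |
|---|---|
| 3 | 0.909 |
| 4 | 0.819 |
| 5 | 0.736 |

D = 29400 N

At 4 km, from the table: ρ = 0.819 kg/m³.
In steady level flight, lift balances weight: W = mg = 24900 × 9.81 = 2.4427×10^5 N.
Dynamic pressure q = 0.5 × 0.819 × 215² = 18930 Pa.
CL = 2W/(ρv²S) = 2×2.4427×10^5/(0.819×215²×64.3) = 0.2007.
CD = 0.0221 + 0.0506 × 0.2007² = 0.02414.
D = q·S·CD = 18930 × 64.3 × 0.02414 = 29380 N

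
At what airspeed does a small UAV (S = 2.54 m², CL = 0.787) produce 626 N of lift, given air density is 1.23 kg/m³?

L = ½ρv²S·CL ⇒ v = √(2L/(ρ·S·CL))
v = √(2 × 626 / (1.23 × 2.54 × 0.787)) = √509.2 = 22.6 m/s

v = 22.6 m/s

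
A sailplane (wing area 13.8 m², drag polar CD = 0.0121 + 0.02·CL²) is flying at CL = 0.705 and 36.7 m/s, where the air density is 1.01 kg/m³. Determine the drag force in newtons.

CD = 0.0121 + 0.02 × 0.705² = 0.02204
D = ½ρv²S·CD = ½ × 1.01 × 36.7² × 13.8 × 0.02204 = 207 N

D = 207 N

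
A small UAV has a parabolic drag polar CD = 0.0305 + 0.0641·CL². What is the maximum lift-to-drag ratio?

For CD = CD0 + K·CL², (L/D)max occurs at CL* = √(CD0/K) and equals 1/(2√(K·CD0)).
(L/D)max = 1/(2√(0.0641 × 0.0305)) = 1/(2 × 0.04422) = 11.3

(L/D)max = 11.3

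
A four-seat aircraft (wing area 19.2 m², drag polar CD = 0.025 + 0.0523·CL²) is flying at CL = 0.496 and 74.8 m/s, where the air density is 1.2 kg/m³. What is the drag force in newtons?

CD = 0.025 + 0.0523 × 0.496² = 0.03787
D = ½ρv²S·CD = ½ × 1.2 × 74.8² × 19.2 × 0.03787 = 2440 N

D = 2440 N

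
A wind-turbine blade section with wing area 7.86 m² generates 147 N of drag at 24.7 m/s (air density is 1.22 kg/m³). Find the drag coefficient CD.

CD = 0.0503

From D = ½ρv²S·CD, rearranging gives CD = 2D/(ρv²S).
CD = 2 × 147 / (1.22 × 24.7² × 7.86) = 0.0503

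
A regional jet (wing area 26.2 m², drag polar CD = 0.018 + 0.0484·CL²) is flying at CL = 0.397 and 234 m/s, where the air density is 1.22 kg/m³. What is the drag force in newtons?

D = 22400 N

CD = 0.018 + 0.0484 × 0.397² = 0.02563
D = ½ρv²S·CD = ½ × 1.22 × 234² × 26.2 × 0.02563 = 22400 N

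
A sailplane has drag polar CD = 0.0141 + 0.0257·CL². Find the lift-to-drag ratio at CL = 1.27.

L/D = 22.9

CD = 0.0141 + 0.0257 × 1.27² = 0.05555
L/D = CL/CD = 1.27 / 0.05555 = 22.9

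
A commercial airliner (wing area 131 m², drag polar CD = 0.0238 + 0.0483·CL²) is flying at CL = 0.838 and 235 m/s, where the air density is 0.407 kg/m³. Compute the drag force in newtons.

CD = 0.0238 + 0.0483 × 0.838² = 0.05772
D = ½ρv²S·CD = ½ × 0.407 × 235² × 131 × 0.05772 = 85000 N

D = 85000 N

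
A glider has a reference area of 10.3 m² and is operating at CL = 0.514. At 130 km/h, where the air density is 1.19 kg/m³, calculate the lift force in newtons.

L = 4110 N

Convert speed: v = 130 km/h ÷ 3.6 = 36.11 m/s.
Dynamic pressure q = ½ρv² = ½ × 1.19 × 36.11² = 775.9 Pa.
L = q·S·CL = 775.9 × 10.3 × 0.514 = 4110 N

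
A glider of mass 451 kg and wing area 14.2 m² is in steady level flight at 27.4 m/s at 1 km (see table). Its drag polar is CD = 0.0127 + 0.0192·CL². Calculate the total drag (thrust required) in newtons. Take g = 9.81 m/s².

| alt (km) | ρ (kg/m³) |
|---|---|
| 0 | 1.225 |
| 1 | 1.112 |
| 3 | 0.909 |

D = 139 N

At 1 km, from the table: ρ = 1.112 kg/m³.
Level flight ⇒ L = W = m·g = 451 × 9.81 = 4424.3 N.
q = ½ρv² = ½ × 1.112 × 27.4² = 417.4 Pa.
CL = W/(q·S) = 4424.3 / (417.4 × 14.2) = 0.7464.
CD = 0.0127 + 0.0192 × 0.7464² = 0.0234.
D = q·S·CD = 417.4 × 14.2 × 0.0234 = 138.7 N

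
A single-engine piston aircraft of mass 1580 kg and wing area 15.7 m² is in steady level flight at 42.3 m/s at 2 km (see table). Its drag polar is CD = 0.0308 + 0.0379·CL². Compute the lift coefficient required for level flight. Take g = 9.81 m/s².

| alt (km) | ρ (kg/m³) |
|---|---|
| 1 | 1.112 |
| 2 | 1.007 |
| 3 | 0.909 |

At 2 km, from the table: ρ = 1.007 kg/m³.
Weight W = mg = 1580 × 9.81 = 15500 N; in level flight L = W.
Dynamic pressure q = 0.5 × 1.007 × 42.3² = 900.9 Pa.
CL = 2W/(ρv²S) = 2×15500/(1.007×42.3²×15.7) = 1.096.

CL = 1.1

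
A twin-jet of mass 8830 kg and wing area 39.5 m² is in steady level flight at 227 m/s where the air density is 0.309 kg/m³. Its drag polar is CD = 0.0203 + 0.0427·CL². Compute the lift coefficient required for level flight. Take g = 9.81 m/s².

In steady level flight, lift balances weight: W = mg = 8830 × 9.81 = 86622 N.
q = ½ρv² = ½ × 0.309 × 227² = 7961 Pa.
CL = W/(q·S) = 86622 / (7961 × 39.5) = 0.2755.

CL = 0.275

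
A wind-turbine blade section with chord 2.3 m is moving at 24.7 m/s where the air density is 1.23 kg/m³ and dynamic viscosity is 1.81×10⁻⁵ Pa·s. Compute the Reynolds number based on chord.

Re = ρ·v·c/μ = 1.23 × 24.7 × 2.3 / (1.81×10⁻⁵) = 3.86×10^6

Re = 3.86×10^6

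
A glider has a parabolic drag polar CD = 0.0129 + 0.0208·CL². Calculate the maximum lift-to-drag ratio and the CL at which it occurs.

For CD = CD0 + K·CL², (L/D)max occurs at CL* = √(CD0/K) and equals 1/(2√(K·CD0)).
(L/D)max = 1/(2√(0.0208 × 0.0129)) = 1/(2 × 0.01638) = 30.5
CL* = √(0.0129/0.0208) = 0.788

(L/D)max = 30.5, at CL = 0.788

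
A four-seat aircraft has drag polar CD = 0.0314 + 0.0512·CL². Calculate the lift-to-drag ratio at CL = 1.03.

CD = 0.0314 + 0.0512 × 1.03² = 0.08572
L/D = CL/CD = 1.03 / 0.08572 = 12

L/D = 12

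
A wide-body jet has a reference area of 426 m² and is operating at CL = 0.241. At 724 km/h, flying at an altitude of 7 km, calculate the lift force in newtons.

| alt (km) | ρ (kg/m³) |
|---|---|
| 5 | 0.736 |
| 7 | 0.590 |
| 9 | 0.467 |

L = 1.22×10^6 N

At 7 km, from the table: ρ = 0.590 kg/m³.
Convert speed: v = 724 km/h ÷ 3.6 = 201.1 m/s.
L = ½ρv²S·CL = ½ × 0.59 × 201.1² × 426 × 0.241 = 1.22×10^6 N ≈ 1220 kN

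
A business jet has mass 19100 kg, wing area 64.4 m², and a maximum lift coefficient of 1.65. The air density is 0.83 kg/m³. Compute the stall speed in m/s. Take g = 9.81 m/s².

V_stall = 65.2 m/s

Weight W = mg = 19100 × 9.81 = 1.874×10^5 N.
From L = ½ρV²S·CL,max = W: V_stall = √(2W/(ρSCL,max)) = √(2·1.874×10^5/(0.83·64.4·1.65))
V_stall = √4249 = 65.2 m/s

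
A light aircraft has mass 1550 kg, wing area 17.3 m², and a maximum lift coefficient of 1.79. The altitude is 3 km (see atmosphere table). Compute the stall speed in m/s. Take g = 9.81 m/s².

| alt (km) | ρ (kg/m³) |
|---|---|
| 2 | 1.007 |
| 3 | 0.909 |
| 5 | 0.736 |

At 3 km, from the table: ρ = 0.909 kg/m³.
Stall occurs when L = W at CL,max. W = mg = 1550 × 9.81 = 15210 N.
V_stall = √(2W/(ρ·S·CL,max)) = √(2 × 15210 / (0.909 × 17.3 × 1.79))
V_stall = √1080 = 32.9 m/s

V_stall = 32.9 m/s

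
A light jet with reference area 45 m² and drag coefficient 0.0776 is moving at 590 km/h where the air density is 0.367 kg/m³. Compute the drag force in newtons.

D = 17200 N

Convert speed: v = 590 km/h ÷ 3.6 = 163.9 m/s.
Dynamic pressure q = ½ρv² = ½ × 0.367 × 163.9² = 4929 Pa.
D = q·S·CD = 4929 × 45 × 0.0776 = 17200 N ≈ 17.2 kN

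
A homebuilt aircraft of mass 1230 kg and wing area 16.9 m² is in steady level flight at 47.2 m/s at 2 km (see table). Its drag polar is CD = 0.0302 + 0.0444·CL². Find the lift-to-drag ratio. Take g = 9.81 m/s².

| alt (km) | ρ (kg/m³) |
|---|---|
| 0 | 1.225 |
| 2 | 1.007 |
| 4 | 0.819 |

At 2 km, from the table: ρ = 1.007 kg/m³.
Weight W = mg = 1230 × 9.81 = 12066 N; in level flight L = W.
Dynamic pressure q = 0.5 × 1.007 × 47.2² = 1122 Pa.
Required CL = L/(qS) = 12066/(1122·16.9) = 0.6365.
CD = 0.0302 + 0.0444 × 0.6365² = 0.04819.
L/D = CL/CD = 0.6365 / 0.04819 = 13.2

L/D = 13.2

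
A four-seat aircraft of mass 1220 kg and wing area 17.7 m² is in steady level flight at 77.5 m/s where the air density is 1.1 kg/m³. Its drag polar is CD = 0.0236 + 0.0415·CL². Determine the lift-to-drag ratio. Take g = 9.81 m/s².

Level flight ⇒ L = W = m·g = 1220 × 9.81 = 11968 N.
q = ½ρv² = ½ × 1.1 × 77.5² = 3303 Pa.
Required CL = L/(qS) = 11968/(3303·17.7) = 0.2047.
CD = 0.0236 + 0.0415 × 0.2047² = 0.02534.
L/D = CL/CD = 0.2047 / 0.02534 = 8.08

L/D = 8.08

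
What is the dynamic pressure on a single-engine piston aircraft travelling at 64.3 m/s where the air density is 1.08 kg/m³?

q = 2230 Pa

q = ½ρv² = ½ × 1.08 × 64.3² = 2230 Pa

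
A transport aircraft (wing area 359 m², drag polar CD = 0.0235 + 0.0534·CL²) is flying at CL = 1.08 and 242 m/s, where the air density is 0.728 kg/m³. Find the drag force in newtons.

CD = 0.0235 + 0.0534 × 1.08² = 0.08579
D = ½ρv²S·CD = ½ × 0.728 × 242² × 359 × 0.08579 = 6.57×10^5 N

D = 6.57×10^5 N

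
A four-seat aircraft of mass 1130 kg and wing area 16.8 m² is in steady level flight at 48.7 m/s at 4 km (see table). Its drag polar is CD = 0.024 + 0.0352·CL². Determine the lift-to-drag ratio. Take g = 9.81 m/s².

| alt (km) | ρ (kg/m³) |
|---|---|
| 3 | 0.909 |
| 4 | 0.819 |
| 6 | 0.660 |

At 4 km, from the table: ρ = 0.819 kg/m³.
Level flight ⇒ L = W = m·g = 1130 × 9.81 = 11085 N.
Dynamic pressure q = 0.5 × 0.819 × 48.7² = 971.2 Pa.
CL = 2W/(ρv²S) = 2×11085/(0.819×48.7²×16.8) = 0.6794.
CD = 0.024 + 0.0352 × 0.6794² = 0.04025.
L/D = CL/CD = 0.6794 / 0.04025 = 16.9

L/D = 16.9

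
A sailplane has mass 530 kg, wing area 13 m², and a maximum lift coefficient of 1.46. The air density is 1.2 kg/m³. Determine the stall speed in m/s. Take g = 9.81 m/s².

V_stall = 21.4 m/s

Weight W = mg = 530 × 9.81 = 5199 N.
V_stall = √(2W/(ρ·S·CL,max)) = √(2 × 5199 / (1.2 × 13 × 1.46))
V_stall = √456.6 = 21.4 m/s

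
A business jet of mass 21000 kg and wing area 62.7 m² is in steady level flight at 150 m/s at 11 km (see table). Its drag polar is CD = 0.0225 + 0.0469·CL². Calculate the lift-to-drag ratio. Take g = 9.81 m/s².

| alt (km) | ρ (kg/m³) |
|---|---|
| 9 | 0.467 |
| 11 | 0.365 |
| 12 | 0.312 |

L/D = 15.2

At 11 km, from the table: ρ = 0.365 kg/m³.
In steady level flight, lift balances weight: W = mg = 21000 × 9.81 = 2.0601×10^5 N.
Dynamic pressure q = 0.5 × 0.365 × 150² = 4106 Pa.
CL = W/(q·S) = 2.0601×10^5 / (4106 × 62.7) = 0.8002.
CD = 0.0225 + 0.0469 × 0.8002² = 0.05253.
L/D = CL/CD = 0.8002 / 0.05253 = 15.2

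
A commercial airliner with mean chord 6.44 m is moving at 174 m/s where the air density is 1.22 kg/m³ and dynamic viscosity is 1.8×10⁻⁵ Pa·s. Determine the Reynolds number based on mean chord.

Re = 7.59×10^7

Re = ρ·v·c/μ = 1.22 × 174 × 6.44 / (1.8×10⁻⁵) = 7.59×10^7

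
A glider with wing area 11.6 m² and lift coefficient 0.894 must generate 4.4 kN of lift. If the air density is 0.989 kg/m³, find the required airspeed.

v = 29.3 m/s

L = ½ρv²S·CL ⇒ v = √(2L/(ρ·S·CL))
v = √(2 × 4400 / (0.989 × 11.6 × 0.894)) = √858 = 29.3 m/s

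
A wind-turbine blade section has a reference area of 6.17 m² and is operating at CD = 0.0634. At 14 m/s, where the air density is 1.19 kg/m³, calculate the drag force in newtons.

D = 45.6 N

Dynamic pressure q = ½ρv² = ½ × 1.19 × 14² = 116.6 Pa.
D = q·S·CD = 116.6 × 6.17 × 0.0634 = 45.6 N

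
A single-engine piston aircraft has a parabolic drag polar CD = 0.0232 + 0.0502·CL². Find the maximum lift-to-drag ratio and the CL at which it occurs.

(L/D)max = 14.7, at CL = 0.68

For CD = CD0 + K·CL², (L/D)max occurs at CL* = √(CD0/K) and equals 1/(2√(K·CD0)).
(L/D)max = 1/(2√(0.0502 × 0.0232)) = 1/(2 × 0.03413) = 14.7
CL* = √(0.0232/0.0502) = 0.68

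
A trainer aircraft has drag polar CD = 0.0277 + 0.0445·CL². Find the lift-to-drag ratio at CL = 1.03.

L/D = 13.7

CD = 0.0277 + 0.0445 × 1.03² = 0.07491
L/D = CL/CD = 1.03 / 0.07491 = 13.7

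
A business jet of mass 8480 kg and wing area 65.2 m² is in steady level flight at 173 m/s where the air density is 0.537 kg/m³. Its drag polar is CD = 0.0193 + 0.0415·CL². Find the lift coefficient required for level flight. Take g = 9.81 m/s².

Level flight ⇒ L = W = m·g = 8480 × 9.81 = 83189 N.
Dynamic pressure q = 0.5 × 0.537 × 173² = 8036 Pa.
CL = W/(q·S) = 83189 / (8036 × 65.2) = 0.1588.

CL = 0.159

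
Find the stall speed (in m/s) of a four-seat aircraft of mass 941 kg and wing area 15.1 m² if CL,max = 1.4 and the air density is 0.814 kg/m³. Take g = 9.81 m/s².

At stall, lift equals weight: L = W = m·g = 941 × 9.81 = 9231 N.
V_stall = √(2W/(ρ·S·CL,max)) = √(2 × 9231 / (0.814 × 15.1 × 1.4))
V_stall = √1073 = 32.8 m/s

V_stall = 32.8 m/s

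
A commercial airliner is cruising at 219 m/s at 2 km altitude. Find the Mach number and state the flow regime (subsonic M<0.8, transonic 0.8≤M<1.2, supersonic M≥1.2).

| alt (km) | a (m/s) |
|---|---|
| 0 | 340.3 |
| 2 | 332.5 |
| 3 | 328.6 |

At 2 km, from the table: a = 332.5 m/s.
M = v/a = 219 / 332.5 = 0.659
M = 0.659 → subsonic.

M = 0.659 (subsonic)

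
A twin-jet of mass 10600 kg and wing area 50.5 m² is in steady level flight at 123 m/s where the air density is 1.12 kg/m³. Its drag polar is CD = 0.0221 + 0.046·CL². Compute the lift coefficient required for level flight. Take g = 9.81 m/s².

Weight W = mg = 10600 × 9.81 = 1.0399×10^5 N; in level flight L = W.
Dynamic pressure q = 0.5 × 1.12 × 123² = 8472 Pa.
Required CL = L/(qS) = 1.0399×10^5/(8472·50.5) = 0.243.

CL = 0.243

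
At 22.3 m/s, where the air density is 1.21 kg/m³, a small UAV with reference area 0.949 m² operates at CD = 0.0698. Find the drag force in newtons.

D = 19.9 N

D = ½ρv²S·CD = ½ × 1.21 × 22.3² × 0.949 × 0.0698 = 19.9 N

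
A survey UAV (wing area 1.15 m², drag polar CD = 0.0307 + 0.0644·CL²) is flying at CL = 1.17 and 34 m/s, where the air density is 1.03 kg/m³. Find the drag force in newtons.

D = 81.4 N

CD = 0.0307 + 0.0644 × 1.17² = 0.1189
D = ½ρv²S·CD = ½ × 1.03 × 34² × 1.15 × 0.1189 = 81.4 N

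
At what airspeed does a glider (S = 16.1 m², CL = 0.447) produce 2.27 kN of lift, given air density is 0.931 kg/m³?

v = 26 m/s

L = ½ρv²S·CL ⇒ v = √(2L/(ρ·S·CL))
v = √(2 × 2270 / (0.931 × 16.1 × 0.447)) = √677.6 = 26 m/s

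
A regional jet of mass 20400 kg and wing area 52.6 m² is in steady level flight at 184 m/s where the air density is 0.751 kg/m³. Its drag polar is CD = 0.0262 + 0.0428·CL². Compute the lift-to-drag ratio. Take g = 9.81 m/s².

L/D = 9.96

In steady level flight, lift balances weight: W = mg = 20400 × 9.81 = 2.0012×10^5 N.
q = ½ρv² = ½ × 0.751 × 184² = 12710 Pa.
Required CL = L/(qS) = 2.0012×10^5/(12710·52.6) = 0.2993.
CD = 0.0262 + 0.0428 × 0.2993² = 0.03003.
L/D = CL/CD = 0.2993 / 0.03003 = 9.96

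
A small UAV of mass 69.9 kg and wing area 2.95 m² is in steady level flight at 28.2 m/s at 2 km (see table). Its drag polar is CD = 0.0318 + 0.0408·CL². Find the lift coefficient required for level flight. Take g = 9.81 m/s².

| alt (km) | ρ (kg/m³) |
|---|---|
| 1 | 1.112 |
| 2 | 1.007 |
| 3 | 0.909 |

At 2 km, from the table: ρ = 1.007 kg/m³.
Weight W = mg = 69.9 × 9.81 = 685.72 N; in level flight L = W.
Dynamic pressure q = 0.5 × 1.007 × 28.2² = 400.4 Pa.
CL = 2W/(ρv²S) = 2×685.72/(1.007×28.2²×2.95) = 0.5805.

CL = 0.581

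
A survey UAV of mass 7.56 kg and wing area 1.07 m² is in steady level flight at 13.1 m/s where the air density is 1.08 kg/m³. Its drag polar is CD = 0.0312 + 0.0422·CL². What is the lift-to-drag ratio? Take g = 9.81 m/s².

L/D = 13.6

Weight W = mg = 7.56 × 9.81 = 74.164 N; in level flight L = W.
q = ½ρv² = ½ × 1.08 × 13.1² = 92.67 Pa.
CL = W/(q·S) = 74.164 / (92.67 × 1.07) = 0.7479.
CD = 0.0312 + 0.0422 × 0.7479² = 0.05481.
L/D = CL/CD = 0.7479 / 0.05481 = 13.6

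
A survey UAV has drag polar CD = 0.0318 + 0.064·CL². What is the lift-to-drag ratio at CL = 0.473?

CD = 0.0318 + 0.064 × 0.473² = 0.04612
L/D = CL/CD = 0.473 / 0.04612 = 10.3

L/D = 10.3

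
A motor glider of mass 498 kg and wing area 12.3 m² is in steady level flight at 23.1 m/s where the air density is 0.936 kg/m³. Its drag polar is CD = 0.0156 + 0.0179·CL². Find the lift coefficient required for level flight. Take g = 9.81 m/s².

CL = 1.59

Level flight ⇒ L = W = m·g = 498 × 9.81 = 4885.4 N.
Dynamic pressure q = 0.5 × 0.936 × 23.1² = 249.7 Pa.
CL = 2W/(ρv²S) = 2×4885.4/(0.936×23.1²×12.3) = 1.59.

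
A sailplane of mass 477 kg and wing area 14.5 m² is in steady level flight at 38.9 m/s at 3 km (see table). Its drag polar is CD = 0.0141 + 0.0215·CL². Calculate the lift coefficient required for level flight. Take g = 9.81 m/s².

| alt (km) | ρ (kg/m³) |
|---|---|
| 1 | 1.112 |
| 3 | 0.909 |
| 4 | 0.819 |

CL = 0.469

At 3 km, from the table: ρ = 0.909 kg/m³.
Weight W = mg = 477 × 9.81 = 4679.4 N; in level flight L = W.
Dynamic pressure q = 0.5 × 0.909 × 38.9² = 687.8 Pa.
CL = W/(q·S) = 4679.4 / (687.8 × 14.5) = 0.4692.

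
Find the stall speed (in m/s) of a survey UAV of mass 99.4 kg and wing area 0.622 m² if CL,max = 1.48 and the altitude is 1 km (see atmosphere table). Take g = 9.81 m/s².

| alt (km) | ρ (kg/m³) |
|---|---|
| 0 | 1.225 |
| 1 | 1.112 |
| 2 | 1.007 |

At 1 km, from the table: ρ = 1.112 kg/m³.
Weight W = mg = 99.4 × 9.81 = 975.1 N.
V_stall = √(2W/(ρ·S·CL,max)) = √(2 × 975.1 / (1.112 × 0.622 × 1.48))
V_stall = √1905 = 43.6 m/s

V_stall = 43.6 m/s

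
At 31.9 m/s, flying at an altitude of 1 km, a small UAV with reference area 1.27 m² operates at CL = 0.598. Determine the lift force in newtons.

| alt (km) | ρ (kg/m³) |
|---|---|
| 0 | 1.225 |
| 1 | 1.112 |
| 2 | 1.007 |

L = 430 N

At 1 km, from the table: ρ = 1.112 kg/m³.
Dynamic pressure q = ½ρv² = ½ × 1.112 × 31.9² = 565.8 Pa.
L = q·S·CL = 565.8 × 1.27 × 0.598 = 430 N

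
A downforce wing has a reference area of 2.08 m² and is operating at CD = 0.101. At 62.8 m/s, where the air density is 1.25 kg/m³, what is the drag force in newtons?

D = ½ρv²S·CD = ½ × 1.25 × 62.8² × 2.08 × 0.101 = 518 N

D = 518 N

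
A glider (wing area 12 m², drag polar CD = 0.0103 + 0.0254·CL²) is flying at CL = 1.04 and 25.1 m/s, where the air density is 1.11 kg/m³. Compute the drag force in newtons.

CD = 0.0103 + 0.0254 × 1.04² = 0.03777
D = ½ρv²S·CD = ½ × 1.11 × 25.1² × 12 × 0.03777 = 158 N

D = 158 N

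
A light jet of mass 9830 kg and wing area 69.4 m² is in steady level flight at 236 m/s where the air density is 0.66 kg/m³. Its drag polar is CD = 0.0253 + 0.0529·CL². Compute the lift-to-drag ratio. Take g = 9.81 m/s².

Weight W = mg = 9830 × 9.81 = 96432 N; in level flight L = W.
q = ½ρv² = ½ × 0.66 × 236² = 18380 Pa.
CL = W/(q·S) = 96432 / (18380 × 69.4) = 0.0756.
CD = 0.0253 + 0.0529 × 0.0756² = 0.0256.
L/D = CL/CD = 0.0756 / 0.0256 = 2.95

L/D = 2.95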